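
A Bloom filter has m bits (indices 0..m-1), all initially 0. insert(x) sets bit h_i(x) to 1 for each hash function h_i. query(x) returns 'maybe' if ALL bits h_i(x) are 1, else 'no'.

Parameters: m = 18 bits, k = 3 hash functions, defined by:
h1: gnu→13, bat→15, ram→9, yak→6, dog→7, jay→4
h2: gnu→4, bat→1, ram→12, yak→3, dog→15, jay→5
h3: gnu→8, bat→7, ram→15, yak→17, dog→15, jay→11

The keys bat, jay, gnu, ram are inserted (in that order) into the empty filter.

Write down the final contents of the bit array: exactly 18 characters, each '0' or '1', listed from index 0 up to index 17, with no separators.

Start: bits=000000000000000000
After insert 'bat': sets bits 1 7 15 -> bits=010000010000000100
After insert 'jay': sets bits 4 5 11 -> bits=010011010001000100
After insert 'gnu': sets bits 4 8 13 -> bits=010011011001010100
After insert 'ram': sets bits 9 12 15 -> bits=010011011101110100

Answer: 010011011101110100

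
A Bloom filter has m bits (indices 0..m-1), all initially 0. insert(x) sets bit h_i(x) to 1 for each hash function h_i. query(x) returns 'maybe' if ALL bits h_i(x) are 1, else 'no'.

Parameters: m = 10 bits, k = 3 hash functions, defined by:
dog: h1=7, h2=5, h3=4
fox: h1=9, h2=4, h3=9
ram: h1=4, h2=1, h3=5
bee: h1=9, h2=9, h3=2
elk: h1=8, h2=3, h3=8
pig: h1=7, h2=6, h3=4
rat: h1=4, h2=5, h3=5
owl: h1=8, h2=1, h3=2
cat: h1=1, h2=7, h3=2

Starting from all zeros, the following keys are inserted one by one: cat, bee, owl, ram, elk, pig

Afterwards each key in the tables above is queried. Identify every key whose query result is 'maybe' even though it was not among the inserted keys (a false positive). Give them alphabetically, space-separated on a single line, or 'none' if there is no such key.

Start: bits=0000000000
After insert 'cat': sets bits 1 2 7 -> bits=0110000100
After insert 'bee': sets bits 2 9 -> bits=0110000101
After insert 'owl': sets bits 1 2 8 -> bits=0110000111
After insert 'ram': sets bits 1 4 5 -> bits=0110110111
After insert 'elk': sets bits 3 8 -> bits=0111110111
After insert 'pig': sets bits 4 6 7 -> bits=0111111111
Not inserted: dog fox rat — query each against bits=0111111111:
query dog: checks bit4=1, bit5=1, bit7=1 (all 1) -> maybe => FALSE POSITIVE
query fox: checks bit4=1, bit9=1 (all 1) -> maybe => FALSE POSITIVE
query rat: checks bit4=1, bit5=1 (all 1) -> maybe => FALSE POSITIVE
False positives (alphabetical): dog fox rat

Answer: dog fox rat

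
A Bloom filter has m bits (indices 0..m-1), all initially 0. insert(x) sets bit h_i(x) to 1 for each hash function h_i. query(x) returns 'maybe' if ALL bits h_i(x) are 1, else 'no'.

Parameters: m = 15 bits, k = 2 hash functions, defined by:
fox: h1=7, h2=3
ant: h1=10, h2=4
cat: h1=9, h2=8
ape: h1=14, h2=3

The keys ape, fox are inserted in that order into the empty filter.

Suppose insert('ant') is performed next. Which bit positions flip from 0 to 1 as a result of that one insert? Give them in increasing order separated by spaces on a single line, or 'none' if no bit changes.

Start: bits=000000000000000
After insert 'ape': sets bits 3 14 -> bits=000100000000001
After insert 'fox': sets bits 3 7 -> bits=000100010000001
insert 'ant' would touch bits 4 10; currently bit4=0, bit10=0
Bits that are 0 among those (would change 0->1): 4 10

Answer: 4 10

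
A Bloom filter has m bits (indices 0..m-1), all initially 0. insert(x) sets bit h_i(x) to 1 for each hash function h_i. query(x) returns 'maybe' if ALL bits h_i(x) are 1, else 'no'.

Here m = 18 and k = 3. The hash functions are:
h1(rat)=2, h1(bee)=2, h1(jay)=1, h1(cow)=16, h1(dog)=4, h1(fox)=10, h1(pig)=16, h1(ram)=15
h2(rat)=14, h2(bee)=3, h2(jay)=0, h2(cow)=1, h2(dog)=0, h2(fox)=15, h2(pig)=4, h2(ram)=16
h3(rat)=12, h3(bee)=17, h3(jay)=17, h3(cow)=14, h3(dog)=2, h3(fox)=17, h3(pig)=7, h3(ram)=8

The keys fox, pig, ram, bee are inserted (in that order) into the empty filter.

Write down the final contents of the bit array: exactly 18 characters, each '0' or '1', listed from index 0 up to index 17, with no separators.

Start: bits=000000000000000000
After insert 'fox': sets bits 10 15 17 -> bits=000000000010000101
After insert 'pig': sets bits 4 7 16 -> bits=000010010010000111
After insert 'ram': sets bits 8 15 16 -> bits=000010011010000111
After insert 'bee': sets bits 2 3 17 -> bits=001110011010000111

Answer: 001110011010000111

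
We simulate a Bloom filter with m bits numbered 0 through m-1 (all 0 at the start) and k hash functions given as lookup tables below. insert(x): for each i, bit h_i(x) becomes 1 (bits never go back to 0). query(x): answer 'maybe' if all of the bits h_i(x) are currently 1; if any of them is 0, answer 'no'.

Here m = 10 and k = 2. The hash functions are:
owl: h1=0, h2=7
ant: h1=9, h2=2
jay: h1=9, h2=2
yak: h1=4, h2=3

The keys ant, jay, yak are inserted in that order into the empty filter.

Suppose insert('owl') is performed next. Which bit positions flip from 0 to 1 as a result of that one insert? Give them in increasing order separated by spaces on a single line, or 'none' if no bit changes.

Answer: 0 7

Derivation:
Start: bits=0000000000
After insert 'ant': sets bits 2 9 -> bits=0010000001
After insert 'jay': sets bits 2 9 -> bits=0010000001
After insert 'yak': sets bits 3 4 -> bits=0011100001
insert 'owl' would touch bits 0 7; currently bit0=0, bit7=0
Bits that are 0 among those (would change 0->1): 0 7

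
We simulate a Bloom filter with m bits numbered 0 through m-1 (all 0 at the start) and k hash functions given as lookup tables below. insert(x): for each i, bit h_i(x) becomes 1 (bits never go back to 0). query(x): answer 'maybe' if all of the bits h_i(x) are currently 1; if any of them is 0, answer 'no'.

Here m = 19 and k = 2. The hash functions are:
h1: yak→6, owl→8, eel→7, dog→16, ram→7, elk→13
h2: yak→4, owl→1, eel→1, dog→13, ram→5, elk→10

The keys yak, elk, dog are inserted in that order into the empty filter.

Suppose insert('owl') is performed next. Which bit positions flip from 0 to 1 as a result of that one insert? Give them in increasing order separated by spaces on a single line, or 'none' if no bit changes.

Start: bits=0000000000000000000
After insert 'yak': sets bits 4 6 -> bits=0000101000000000000
After insert 'elk': sets bits 10 13 -> bits=0000101000100100000
After insert 'dog': sets bits 13 16 -> bits=0000101000100100100
insert 'owl' would touch bits 1 8; currently bit1=0, bit8=0
Bits that are 0 among those (would change 0->1): 1 8

Answer: 1 8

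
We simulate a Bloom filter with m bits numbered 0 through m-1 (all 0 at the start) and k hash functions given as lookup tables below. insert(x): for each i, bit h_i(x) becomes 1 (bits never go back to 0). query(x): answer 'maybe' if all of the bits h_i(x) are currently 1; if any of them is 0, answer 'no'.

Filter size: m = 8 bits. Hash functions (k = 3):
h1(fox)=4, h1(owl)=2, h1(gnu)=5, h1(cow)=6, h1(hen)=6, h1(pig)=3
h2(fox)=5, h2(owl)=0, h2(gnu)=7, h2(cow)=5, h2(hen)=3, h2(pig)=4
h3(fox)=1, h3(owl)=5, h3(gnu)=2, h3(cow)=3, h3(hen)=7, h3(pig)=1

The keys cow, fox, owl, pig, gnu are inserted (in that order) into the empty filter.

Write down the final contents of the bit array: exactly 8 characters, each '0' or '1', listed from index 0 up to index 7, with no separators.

Answer: 11111111

Derivation:
Start: bits=00000000
After insert 'cow': sets bits 3 5 6 -> bits=00010110
After insert 'fox': sets bits 1 4 5 -> bits=01011110
After insert 'owl': sets bits 0 2 5 -> bits=11111110
After insert 'pig': sets bits 1 3 4 -> bits=11111110
After insert 'gnu': sets bits 2 5 7 -> bits=11111111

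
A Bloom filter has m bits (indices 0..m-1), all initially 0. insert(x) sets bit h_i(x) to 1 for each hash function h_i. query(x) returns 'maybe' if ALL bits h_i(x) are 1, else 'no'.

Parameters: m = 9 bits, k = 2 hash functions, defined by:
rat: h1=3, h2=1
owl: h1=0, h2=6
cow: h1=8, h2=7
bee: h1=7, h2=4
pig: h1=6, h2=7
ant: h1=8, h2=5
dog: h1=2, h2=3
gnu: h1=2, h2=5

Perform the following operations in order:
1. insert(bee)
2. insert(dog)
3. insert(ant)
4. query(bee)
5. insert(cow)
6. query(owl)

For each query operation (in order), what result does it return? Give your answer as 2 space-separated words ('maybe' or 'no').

Answer: maybe no

Derivation:
Start: bits=000000000
Op 1: insert bee -> sets bits 4 7 -> bits=000010010
Op 2: insert dog -> sets bits 2 3 -> bits=001110010
Op 3: insert ant -> sets bits 5 8 -> bits=001111011
Op 4: query bee -> checks bit4=1, bit7=1 (all 1) -> maybe
Op 5: insert cow -> sets bits 7 8 -> bits=001111011
Op 6: query owl -> checks bit0=0, bit6=0 (has a 0) -> no
Query results in order: maybe no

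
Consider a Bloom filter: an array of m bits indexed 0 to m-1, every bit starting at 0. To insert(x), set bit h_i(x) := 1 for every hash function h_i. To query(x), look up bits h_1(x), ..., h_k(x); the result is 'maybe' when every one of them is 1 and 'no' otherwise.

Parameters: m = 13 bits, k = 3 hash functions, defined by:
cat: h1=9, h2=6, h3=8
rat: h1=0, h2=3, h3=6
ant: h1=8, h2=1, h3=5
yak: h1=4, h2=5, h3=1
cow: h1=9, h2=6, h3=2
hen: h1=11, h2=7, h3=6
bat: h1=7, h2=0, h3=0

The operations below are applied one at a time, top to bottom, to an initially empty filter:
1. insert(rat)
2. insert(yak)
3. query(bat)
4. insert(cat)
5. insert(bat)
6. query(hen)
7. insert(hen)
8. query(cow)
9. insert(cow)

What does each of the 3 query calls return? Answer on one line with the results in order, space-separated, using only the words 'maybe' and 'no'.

Answer: no no no

Derivation:
Start: bits=0000000000000
Op 1: insert rat -> sets bits 0 3 6 -> bits=1001001000000
Op 2: insert yak -> sets bits 1 4 5 -> bits=1101111000000
Op 3: query bat -> checks bit0=1, bit7=0 (has a 0) -> no
Op 4: insert cat -> sets bits 6 8 9 -> bits=1101111011000
Op 5: insert bat -> sets bits 0 7 -> bits=1101111111000
Op 6: query hen -> checks bit6=1, bit7=1, bit11=0 (has a 0) -> no
Op 7: insert hen -> sets bits 6 7 11 -> bits=1101111111010
Op 8: query cow -> checks bit2=0, bit6=1, bit9=1 (has a 0) -> no
Op 9: insert cow -> sets bits 2 6 9 -> bits=1111111111010
Query results in order: no no no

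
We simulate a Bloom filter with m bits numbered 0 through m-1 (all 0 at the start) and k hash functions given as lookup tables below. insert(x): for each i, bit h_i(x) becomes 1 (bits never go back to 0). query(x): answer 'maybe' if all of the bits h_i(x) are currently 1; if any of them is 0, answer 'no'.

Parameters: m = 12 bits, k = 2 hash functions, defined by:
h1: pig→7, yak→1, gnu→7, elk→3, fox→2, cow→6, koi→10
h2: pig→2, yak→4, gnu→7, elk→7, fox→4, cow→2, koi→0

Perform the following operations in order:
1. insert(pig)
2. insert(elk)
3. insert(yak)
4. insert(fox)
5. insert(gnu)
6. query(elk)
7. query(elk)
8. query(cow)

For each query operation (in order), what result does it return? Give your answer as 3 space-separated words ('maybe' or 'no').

Answer: maybe maybe no

Derivation:
Start: bits=000000000000
Op 1: insert pig -> sets bits 2 7 -> bits=001000010000
Op 2: insert elk -> sets bits 3 7 -> bits=001100010000
Op 3: insert yak -> sets bits 1 4 -> bits=011110010000
Op 4: insert fox -> sets bits 2 4 -> bits=011110010000
Op 5: insert gnu -> sets bits 7 -> bits=011110010000
Op 6: query elk -> checks bit3=1, bit7=1 (all 1) -> maybe
Op 7: query elk -> checks bit3=1, bit7=1 (all 1) -> maybe
Op 8: query cow -> checks bit2=1, bit6=0 (has a 0) -> no
Query results in order: maybe maybe no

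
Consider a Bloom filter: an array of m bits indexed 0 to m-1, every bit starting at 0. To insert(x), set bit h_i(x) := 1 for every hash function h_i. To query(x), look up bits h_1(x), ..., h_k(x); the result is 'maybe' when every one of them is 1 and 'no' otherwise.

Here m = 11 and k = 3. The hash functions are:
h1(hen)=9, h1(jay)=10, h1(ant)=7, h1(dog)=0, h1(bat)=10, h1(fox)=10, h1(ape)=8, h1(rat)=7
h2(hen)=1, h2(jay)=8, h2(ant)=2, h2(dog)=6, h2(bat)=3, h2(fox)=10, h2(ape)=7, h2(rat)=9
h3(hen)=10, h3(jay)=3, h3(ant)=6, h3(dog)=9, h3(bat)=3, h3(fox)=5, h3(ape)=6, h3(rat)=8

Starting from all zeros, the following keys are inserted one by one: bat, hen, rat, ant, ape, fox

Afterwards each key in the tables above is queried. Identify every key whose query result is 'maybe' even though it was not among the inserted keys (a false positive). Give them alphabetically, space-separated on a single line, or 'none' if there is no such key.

Answer: jay

Derivation:
Start: bits=00000000000
After insert 'bat': sets bits 3 10 -> bits=00010000001
After insert 'hen': sets bits 1 9 10 -> bits=01010000011
After insert 'rat': sets bits 7 8 9 -> bits=01010001111
After insert 'ant': sets bits 2 6 7 -> bits=01110011111
After insert 'ape': sets bits 6 7 8 -> bits=01110011111
After insert 'fox': sets bits 5 10 -> bits=01110111111
Not inserted: dog jay — query each against bits=01110111111:
query dog: checks bit0=0, bit6=1, bit9=1 (has a 0) -> no => not a false positive
query jay: checks bit3=1, bit8=1, bit10=1 (all 1) -> maybe => FALSE POSITIVE
False positives (alphabetical): jay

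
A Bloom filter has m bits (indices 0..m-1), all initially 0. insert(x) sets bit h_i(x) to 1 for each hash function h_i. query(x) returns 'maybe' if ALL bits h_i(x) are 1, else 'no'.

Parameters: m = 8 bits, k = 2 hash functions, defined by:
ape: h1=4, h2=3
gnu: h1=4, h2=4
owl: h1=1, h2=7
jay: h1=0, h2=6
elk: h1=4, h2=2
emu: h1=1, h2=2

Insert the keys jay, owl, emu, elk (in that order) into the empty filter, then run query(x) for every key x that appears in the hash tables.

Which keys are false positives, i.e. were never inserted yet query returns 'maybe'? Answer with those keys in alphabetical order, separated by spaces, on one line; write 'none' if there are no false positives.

Answer: gnu

Derivation:
Start: bits=00000000
After insert 'jay': sets bits 0 6 -> bits=10000010
After insert 'owl': sets bits 1 7 -> bits=11000011
After insert 'emu': sets bits 1 2 -> bits=11100011
After insert 'elk': sets bits 2 4 -> bits=11101011
Not inserted: ape gnu — query each against bits=11101011:
query ape: checks bit3=0, bit4=1 (has a 0) -> no => not a false positive
query gnu: checks bit4=1 (all 1) -> maybe => FALSE POSITIVE
False positives (alphabetical): gnu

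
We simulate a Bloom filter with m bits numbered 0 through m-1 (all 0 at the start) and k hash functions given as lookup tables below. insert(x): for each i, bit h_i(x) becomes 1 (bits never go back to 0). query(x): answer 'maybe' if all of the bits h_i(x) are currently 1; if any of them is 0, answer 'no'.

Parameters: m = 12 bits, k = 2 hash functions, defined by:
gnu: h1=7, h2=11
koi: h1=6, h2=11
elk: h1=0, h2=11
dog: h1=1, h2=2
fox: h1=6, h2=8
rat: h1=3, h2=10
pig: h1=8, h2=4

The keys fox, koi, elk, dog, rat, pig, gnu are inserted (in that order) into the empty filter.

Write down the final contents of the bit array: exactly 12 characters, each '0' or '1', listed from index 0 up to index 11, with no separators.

Start: bits=000000000000
After insert 'fox': sets bits 6 8 -> bits=000000101000
After insert 'koi': sets bits 6 11 -> bits=000000101001
After insert 'elk': sets bits 0 11 -> bits=100000101001
After insert 'dog': sets bits 1 2 -> bits=111000101001
After insert 'rat': sets bits 3 10 -> bits=111100101011
After insert 'pig': sets bits 4 8 -> bits=111110101011
After insert 'gnu': sets bits 7 11 -> bits=111110111011

Answer: 111110111011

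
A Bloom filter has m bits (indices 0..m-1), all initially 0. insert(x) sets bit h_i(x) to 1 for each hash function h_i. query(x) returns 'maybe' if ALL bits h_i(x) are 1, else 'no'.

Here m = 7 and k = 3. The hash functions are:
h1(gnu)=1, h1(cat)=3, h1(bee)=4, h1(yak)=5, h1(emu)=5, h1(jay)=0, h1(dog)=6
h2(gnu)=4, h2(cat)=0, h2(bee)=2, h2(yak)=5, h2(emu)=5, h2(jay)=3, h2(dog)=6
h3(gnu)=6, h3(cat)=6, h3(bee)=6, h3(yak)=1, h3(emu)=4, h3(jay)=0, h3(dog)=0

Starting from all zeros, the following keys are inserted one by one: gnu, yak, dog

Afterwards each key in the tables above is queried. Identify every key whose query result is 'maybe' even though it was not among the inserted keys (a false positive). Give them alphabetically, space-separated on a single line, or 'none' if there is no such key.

Start: bits=0000000
After insert 'gnu': sets bits 1 4 6 -> bits=0100101
After insert 'yak': sets bits 1 5 -> bits=0100111
After insert 'dog': sets bits 0 6 -> bits=1100111
Not inserted: bee cat emu jay — query each against bits=1100111:
query bee: checks bit2=0, bit4=1, bit6=1 (has a 0) -> no => not a false positive
query cat: checks bit0=1, bit3=0, bit6=1 (has a 0) -> no => not a false positive
query emu: checks bit4=1, bit5=1 (all 1) -> maybe => FALSE POSITIVE
query jay: checks bit0=1, bit3=0 (has a 0) -> no => not a false positive
False positives (alphabetical): emu

Answer: emu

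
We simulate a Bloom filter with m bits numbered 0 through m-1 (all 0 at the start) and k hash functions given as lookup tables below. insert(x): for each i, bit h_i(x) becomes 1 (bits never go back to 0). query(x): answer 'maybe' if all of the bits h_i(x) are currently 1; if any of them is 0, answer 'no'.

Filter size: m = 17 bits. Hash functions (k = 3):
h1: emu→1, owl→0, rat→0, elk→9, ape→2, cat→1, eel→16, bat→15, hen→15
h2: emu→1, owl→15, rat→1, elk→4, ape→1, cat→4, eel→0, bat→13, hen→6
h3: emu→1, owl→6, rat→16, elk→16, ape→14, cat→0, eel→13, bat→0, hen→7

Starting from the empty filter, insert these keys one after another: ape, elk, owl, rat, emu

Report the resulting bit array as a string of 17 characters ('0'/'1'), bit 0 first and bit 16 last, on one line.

Answer: 11101010010000111

Derivation:
Start: bits=00000000000000000
After insert 'ape': sets bits 1 2 14 -> bits=01100000000000100
After insert 'elk': sets bits 4 9 16 -> bits=01101000010000101
After insert 'owl': sets bits 0 6 15 -> bits=11101010010000111
After insert 'rat': sets bits 0 1 16 -> bits=11101010010000111
After insert 'emu': sets bits 1 -> bits=11101010010000111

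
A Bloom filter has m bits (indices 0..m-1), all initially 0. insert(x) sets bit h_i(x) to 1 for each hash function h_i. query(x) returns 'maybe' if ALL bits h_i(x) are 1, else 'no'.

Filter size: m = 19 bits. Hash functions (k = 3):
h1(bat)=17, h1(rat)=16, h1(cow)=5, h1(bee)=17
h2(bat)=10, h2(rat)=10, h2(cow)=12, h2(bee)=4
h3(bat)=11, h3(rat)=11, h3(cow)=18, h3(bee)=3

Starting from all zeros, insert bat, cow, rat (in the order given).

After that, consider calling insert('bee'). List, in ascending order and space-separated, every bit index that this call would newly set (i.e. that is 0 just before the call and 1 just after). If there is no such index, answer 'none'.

Answer: 3 4

Derivation:
Start: bits=0000000000000000000
After insert 'bat': sets bits 10 11 17 -> bits=0000000000110000010
After insert 'cow': sets bits 5 12 18 -> bits=0000010000111000011
After insert 'rat': sets bits 10 11 16 -> bits=0000010000111000111
insert 'bee' would touch bits 3 4 17; currently bit3=0, bit4=0, bit17=1
Bits that are 0 among those (would change 0->1): 3 4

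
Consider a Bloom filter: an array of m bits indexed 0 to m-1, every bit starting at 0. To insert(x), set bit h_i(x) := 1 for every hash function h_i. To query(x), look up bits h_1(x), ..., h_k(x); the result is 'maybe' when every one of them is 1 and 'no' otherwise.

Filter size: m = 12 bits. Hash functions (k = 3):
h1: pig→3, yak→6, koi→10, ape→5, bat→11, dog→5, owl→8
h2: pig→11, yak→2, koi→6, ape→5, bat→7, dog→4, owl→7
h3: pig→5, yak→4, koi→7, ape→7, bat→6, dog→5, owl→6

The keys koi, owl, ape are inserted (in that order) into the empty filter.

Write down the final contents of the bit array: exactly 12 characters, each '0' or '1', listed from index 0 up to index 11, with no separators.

Answer: 000001111010

Derivation:
Start: bits=000000000000
After insert 'koi': sets bits 6 7 10 -> bits=000000110010
After insert 'owl': sets bits 6 7 8 -> bits=000000111010
After insert 'ape': sets bits 5 7 -> bits=000001111010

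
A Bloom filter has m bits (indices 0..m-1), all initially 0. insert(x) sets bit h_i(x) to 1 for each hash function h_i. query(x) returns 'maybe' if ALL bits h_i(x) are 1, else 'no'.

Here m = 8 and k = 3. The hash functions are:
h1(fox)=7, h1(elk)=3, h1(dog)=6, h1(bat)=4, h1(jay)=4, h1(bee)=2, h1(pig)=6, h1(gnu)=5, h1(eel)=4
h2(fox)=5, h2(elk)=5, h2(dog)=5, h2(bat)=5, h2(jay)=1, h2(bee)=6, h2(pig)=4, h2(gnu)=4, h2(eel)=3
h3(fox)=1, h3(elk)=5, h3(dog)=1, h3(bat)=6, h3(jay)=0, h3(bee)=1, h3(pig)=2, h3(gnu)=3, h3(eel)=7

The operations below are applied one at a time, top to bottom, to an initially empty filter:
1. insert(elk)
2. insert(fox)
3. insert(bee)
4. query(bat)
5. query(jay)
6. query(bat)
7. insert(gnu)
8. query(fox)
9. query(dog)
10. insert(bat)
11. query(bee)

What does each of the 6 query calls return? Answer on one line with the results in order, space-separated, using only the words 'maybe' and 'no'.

Start: bits=00000000
Op 1: insert elk -> sets bits 3 5 -> bits=00010100
Op 2: insert fox -> sets bits 1 5 7 -> bits=01010101
Op 3: insert bee -> sets bits 1 2 6 -> bits=01110111
Op 4: query bat -> checks bit4=0, bit5=1, bit6=1 (has a 0) -> no
Op 5: query jay -> checks bit0=0, bit1=1, bit4=0 (has a 0) -> no
Op 6: query bat -> checks bit4=0, bit5=1, bit6=1 (has a 0) -> no
Op 7: insert gnu -> sets bits 3 4 5 -> bits=01111111
Op 8: query fox -> checks bit1=1, bit5=1, bit7=1 (all 1) -> maybe
Op 9: query dog -> checks bit1=1, bit5=1, bit6=1 (all 1) -> maybe
Op 10: insert bat -> sets bits 4 5 6 -> bits=01111111
Op 11: query bee -> checks bit1=1, bit2=1, bit6=1 (all 1) -> maybe
Query results in order: no no no maybe maybe maybe

Answer: no no no maybe maybe maybe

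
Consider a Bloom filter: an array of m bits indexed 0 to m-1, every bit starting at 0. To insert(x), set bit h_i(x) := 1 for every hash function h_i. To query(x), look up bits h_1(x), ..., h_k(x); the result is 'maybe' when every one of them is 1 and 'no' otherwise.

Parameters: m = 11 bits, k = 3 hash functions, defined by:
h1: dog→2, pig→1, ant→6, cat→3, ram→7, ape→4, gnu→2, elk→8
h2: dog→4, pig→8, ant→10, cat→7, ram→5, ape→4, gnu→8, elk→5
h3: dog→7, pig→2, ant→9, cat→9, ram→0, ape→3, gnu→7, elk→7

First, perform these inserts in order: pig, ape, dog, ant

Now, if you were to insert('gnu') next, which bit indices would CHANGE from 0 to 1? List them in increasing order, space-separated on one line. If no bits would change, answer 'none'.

Start: bits=00000000000
After insert 'pig': sets bits 1 2 8 -> bits=01100000100
After insert 'ape': sets bits 3 4 -> bits=01111000100
After insert 'dog': sets bits 2 4 7 -> bits=01111001100
After insert 'ant': sets bits 6 9 10 -> bits=01111011111
insert 'gnu' would touch bits 2 7 8; currently bit2=1, bit7=1, bit8=1
Bits that are 0 among those (would change 0->1): none

Answer: none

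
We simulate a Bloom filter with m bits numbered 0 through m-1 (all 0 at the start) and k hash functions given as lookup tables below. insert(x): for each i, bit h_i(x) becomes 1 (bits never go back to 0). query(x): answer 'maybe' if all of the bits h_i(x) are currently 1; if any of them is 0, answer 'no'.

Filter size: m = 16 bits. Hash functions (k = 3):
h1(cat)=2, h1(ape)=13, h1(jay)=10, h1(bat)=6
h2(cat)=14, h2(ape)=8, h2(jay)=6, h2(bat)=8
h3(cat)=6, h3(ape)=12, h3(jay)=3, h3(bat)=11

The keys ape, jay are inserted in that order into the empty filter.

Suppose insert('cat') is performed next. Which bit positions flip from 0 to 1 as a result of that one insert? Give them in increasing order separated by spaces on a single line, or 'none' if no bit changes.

Answer: 2 14

Derivation:
Start: bits=0000000000000000
After insert 'ape': sets bits 8 12 13 -> bits=0000000010001100
After insert 'jay': sets bits 3 6 10 -> bits=0001001010101100
insert 'cat' would touch bits 2 6 14; currently bit2=0, bit6=1, bit14=0
Bits that are 0 among those (would change 0->1): 2 14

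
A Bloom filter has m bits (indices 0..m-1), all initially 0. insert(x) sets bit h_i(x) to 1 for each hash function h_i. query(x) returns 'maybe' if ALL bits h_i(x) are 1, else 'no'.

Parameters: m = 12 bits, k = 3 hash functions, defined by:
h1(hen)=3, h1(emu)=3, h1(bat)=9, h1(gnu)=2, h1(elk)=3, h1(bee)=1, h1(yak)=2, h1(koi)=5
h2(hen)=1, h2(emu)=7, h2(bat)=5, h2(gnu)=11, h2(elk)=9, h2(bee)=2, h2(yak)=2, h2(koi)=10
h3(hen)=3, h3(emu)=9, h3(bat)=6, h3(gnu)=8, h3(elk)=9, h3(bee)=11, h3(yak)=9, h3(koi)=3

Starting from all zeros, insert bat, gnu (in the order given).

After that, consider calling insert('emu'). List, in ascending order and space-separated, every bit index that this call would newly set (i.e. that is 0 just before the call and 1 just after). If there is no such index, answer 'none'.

Start: bits=000000000000
After insert 'bat': sets bits 5 6 9 -> bits=000001100100
After insert 'gnu': sets bits 2 8 11 -> bits=001001101101
insert 'emu' would touch bits 3 7 9; currently bit3=0, bit7=0, bit9=1
Bits that are 0 among those (would change 0->1): 3 7

Answer: 3 7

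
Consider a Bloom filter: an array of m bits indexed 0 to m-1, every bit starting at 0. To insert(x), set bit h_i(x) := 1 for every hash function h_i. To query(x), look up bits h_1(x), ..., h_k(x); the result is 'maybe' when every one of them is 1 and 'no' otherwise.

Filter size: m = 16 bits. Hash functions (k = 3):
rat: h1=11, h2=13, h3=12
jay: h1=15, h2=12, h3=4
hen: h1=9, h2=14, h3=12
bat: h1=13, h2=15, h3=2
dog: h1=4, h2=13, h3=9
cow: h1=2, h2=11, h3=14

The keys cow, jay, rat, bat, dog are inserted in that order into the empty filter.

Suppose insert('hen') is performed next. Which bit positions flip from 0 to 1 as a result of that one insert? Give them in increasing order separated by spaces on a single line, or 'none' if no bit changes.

Start: bits=0000000000000000
After insert 'cow': sets bits 2 11 14 -> bits=0010000000010010
After insert 'jay': sets bits 4 12 15 -> bits=0010100000011011
After insert 'rat': sets bits 11 12 13 -> bits=0010100000011111
After insert 'bat': sets bits 2 13 15 -> bits=0010100000011111
After insert 'dog': sets bits 4 9 13 -> bits=0010100001011111
insert 'hen' would touch bits 9 12 14; currently bit9=1, bit12=1, bit14=1
Bits that are 0 among those (would change 0->1): none

Answer: none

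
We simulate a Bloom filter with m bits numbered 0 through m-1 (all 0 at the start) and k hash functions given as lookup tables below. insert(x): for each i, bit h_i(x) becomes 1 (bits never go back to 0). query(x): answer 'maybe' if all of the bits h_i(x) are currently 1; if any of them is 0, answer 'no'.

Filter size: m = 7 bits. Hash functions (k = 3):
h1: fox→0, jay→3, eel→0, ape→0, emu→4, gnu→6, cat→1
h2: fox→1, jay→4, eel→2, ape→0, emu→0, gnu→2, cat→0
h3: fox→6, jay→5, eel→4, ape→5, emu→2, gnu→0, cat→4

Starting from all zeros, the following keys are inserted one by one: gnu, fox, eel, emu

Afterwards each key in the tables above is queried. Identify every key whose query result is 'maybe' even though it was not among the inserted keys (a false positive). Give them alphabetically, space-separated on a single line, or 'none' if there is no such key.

Answer: cat

Derivation:
Start: bits=0000000
After insert 'gnu': sets bits 0 2 6 -> bits=1010001
After insert 'fox': sets bits 0 1 6 -> bits=1110001
After insert 'eel': sets bits 0 2 4 -> bits=1110101
After insert 'emu': sets bits 0 2 4 -> bits=1110101
Not inserted: ape cat jay — query each against bits=1110101:
query ape: checks bit0=1, bit5=0 (has a 0) -> no => not a false positive
query cat: checks bit0=1, bit1=1, bit4=1 (all 1) -> maybe => FALSE POSITIVE
query jay: checks bit3=0, bit4=1, bit5=0 (has a 0) -> no => not a false positive
False positives (alphabetical): cat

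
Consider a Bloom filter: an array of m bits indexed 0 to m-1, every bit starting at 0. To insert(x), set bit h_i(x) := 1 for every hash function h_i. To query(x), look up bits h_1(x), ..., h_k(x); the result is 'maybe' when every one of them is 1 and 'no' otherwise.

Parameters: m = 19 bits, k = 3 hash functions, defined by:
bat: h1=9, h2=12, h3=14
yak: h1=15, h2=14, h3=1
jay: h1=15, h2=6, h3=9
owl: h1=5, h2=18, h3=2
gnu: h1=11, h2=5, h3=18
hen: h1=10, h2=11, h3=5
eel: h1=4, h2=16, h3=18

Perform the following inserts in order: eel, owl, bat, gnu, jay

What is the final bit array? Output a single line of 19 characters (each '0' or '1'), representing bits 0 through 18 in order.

Start: bits=0000000000000000000
After insert 'eel': sets bits 4 16 18 -> bits=0000100000000000101
After insert 'owl': sets bits 2 5 18 -> bits=0010110000000000101
After insert 'bat': sets bits 9 12 14 -> bits=0010110001001010101
After insert 'gnu': sets bits 5 11 18 -> bits=0010110001011010101
After insert 'jay': sets bits 6 9 15 -> bits=0010111001011011101

Answer: 0010111001011011101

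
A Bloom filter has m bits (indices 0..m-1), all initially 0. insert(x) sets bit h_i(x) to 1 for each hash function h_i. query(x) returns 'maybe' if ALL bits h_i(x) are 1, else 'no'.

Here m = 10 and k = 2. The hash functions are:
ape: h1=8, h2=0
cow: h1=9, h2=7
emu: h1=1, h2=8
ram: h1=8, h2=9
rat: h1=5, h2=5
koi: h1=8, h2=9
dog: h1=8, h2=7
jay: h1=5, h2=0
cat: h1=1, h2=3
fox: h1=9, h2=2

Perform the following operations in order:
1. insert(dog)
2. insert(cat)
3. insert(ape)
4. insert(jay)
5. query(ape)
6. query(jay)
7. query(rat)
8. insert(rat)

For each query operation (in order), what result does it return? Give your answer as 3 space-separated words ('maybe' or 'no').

Start: bits=0000000000
Op 1: insert dog -> sets bits 7 8 -> bits=0000000110
Op 2: insert cat -> sets bits 1 3 -> bits=0101000110
Op 3: insert ape -> sets bits 0 8 -> bits=1101000110
Op 4: insert jay -> sets bits 0 5 -> bits=1101010110
Op 5: query ape -> checks bit0=1, bit8=1 (all 1) -> maybe
Op 6: query jay -> checks bit0=1, bit5=1 (all 1) -> maybe
Op 7: query rat -> checks bit5=1 (all 1) -> maybe
Op 8: insert rat -> sets bits 5 -> bits=1101010110
Query results in order: maybe maybe maybe

Answer: maybe maybe maybe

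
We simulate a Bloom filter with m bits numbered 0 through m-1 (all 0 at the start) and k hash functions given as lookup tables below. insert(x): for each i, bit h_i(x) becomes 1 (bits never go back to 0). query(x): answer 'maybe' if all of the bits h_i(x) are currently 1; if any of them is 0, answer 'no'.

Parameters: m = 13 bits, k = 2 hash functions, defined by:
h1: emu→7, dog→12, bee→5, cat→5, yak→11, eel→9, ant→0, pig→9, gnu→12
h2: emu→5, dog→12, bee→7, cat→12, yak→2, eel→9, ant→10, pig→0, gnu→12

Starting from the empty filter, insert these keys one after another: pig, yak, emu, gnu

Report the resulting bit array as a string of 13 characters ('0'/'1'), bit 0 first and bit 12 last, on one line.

Start: bits=0000000000000
After insert 'pig': sets bits 0 9 -> bits=1000000001000
After insert 'yak': sets bits 2 11 -> bits=1010000001010
After insert 'emu': sets bits 5 7 -> bits=1010010101010
After insert 'gnu': sets bits 12 -> bits=1010010101011

Answer: 1010010101011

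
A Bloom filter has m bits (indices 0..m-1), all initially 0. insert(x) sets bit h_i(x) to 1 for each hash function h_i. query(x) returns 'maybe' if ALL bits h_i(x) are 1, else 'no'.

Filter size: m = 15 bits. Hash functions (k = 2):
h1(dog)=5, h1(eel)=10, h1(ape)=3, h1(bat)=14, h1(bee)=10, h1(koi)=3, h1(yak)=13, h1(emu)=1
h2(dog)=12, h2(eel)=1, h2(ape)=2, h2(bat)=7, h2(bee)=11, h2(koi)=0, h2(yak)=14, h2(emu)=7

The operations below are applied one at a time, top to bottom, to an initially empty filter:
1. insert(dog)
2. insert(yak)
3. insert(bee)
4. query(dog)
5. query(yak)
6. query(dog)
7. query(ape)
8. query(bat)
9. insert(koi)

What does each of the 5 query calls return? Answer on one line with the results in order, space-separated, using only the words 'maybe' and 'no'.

Start: bits=000000000000000
Op 1: insert dog -> sets bits 5 12 -> bits=000001000000100
Op 2: insert yak -> sets bits 13 14 -> bits=000001000000111
Op 3: insert bee -> sets bits 10 11 -> bits=000001000011111
Op 4: query dog -> checks bit5=1, bit12=1 (all 1) -> maybe
Op 5: query yak -> checks bit13=1, bit14=1 (all 1) -> maybe
Op 6: query dog -> checks bit5=1, bit12=1 (all 1) -> maybe
Op 7: query ape -> checks bit2=0, bit3=0 (has a 0) -> no
Op 8: query bat -> checks bit7=0, bit14=1 (has a 0) -> no
Op 9: insert koi -> sets bits 0 3 -> bits=100101000011111
Query results in order: maybe maybe maybe no no

Answer: maybe maybe maybe no no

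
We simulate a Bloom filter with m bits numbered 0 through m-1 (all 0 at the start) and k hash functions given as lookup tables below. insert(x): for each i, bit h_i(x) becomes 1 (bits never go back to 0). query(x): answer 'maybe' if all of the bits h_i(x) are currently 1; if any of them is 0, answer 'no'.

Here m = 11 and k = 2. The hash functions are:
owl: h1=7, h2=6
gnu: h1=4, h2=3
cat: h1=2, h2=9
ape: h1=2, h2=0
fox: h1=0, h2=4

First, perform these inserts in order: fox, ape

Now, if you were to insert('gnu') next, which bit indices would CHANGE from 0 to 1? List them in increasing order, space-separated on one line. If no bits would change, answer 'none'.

Start: bits=00000000000
After insert 'fox': sets bits 0 4 -> bits=10001000000
After insert 'ape': sets bits 0 2 -> bits=10101000000
insert 'gnu' would touch bits 3 4; currently bit3=0, bit4=1
Bits that are 0 among those (would change 0->1): 3

Answer: 3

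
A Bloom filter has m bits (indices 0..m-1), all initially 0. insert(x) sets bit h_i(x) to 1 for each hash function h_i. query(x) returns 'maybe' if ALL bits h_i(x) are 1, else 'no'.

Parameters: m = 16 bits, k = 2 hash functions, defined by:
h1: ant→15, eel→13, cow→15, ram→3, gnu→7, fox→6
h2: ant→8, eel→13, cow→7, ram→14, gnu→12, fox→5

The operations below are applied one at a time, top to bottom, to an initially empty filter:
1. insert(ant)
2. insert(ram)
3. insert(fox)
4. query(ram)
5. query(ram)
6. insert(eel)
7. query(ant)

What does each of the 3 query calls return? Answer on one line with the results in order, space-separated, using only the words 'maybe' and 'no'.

Answer: maybe maybe maybe

Derivation:
Start: bits=0000000000000000
Op 1: insert ant -> sets bits 8 15 -> bits=0000000010000001
Op 2: insert ram -> sets bits 3 14 -> bits=0001000010000011
Op 3: insert fox -> sets bits 5 6 -> bits=0001011010000011
Op 4: query ram -> checks bit3=1, bit14=1 (all 1) -> maybe
Op 5: query ram -> checks bit3=1, bit14=1 (all 1) -> maybe
Op 6: insert eel -> sets bits 13 -> bits=0001011010000111
Op 7: query ant -> checks bit8=1, bit15=1 (all 1) -> maybe
Query results in order: maybe maybe maybe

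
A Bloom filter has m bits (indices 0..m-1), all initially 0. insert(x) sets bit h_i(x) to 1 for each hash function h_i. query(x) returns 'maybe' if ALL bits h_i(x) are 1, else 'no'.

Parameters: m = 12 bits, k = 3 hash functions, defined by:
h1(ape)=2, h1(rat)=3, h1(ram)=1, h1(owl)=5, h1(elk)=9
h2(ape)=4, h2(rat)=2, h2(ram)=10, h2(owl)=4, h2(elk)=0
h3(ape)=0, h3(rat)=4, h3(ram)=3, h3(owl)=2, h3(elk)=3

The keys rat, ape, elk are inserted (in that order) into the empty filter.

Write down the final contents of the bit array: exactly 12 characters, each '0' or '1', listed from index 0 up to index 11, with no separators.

Answer: 101110000100

Derivation:
Start: bits=000000000000
After insert 'rat': sets bits 2 3 4 -> bits=001110000000
After insert 'ape': sets bits 0 2 4 -> bits=101110000000
After insert 'elk': sets bits 0 3 9 -> bits=101110000100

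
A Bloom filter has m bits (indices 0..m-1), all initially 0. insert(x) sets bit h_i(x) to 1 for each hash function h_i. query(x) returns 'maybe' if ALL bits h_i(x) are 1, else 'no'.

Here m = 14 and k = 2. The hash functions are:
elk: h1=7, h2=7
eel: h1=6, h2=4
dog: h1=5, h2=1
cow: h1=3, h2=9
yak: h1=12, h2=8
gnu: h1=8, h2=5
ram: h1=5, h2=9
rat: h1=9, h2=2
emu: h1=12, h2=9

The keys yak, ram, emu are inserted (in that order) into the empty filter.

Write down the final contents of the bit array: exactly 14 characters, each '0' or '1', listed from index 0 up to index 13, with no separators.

Start: bits=00000000000000
After insert 'yak': sets bits 8 12 -> bits=00000000100010
After insert 'ram': sets bits 5 9 -> bits=00000100110010
After insert 'emu': sets bits 9 12 -> bits=00000100110010

Answer: 00000100110010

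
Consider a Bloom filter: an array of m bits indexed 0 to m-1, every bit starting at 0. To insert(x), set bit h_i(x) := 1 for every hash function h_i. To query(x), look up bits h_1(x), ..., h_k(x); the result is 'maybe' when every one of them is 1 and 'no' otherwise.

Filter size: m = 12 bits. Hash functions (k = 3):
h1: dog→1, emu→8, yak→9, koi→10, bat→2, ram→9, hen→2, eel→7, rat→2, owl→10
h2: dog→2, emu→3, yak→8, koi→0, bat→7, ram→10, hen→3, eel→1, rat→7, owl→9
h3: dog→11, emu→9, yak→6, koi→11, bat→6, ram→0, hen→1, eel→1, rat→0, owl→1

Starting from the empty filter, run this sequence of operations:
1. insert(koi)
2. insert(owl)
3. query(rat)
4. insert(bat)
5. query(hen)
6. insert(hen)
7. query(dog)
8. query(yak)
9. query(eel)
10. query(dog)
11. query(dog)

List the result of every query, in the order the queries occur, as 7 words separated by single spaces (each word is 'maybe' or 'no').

Start: bits=000000000000
Op 1: insert koi -> sets bits 0 10 11 -> bits=100000000011
Op 2: insert owl -> sets bits 1 9 10 -> bits=110000000111
Op 3: query rat -> checks bit0=1, bit2=0, bit7=0 (has a 0) -> no
Op 4: insert bat -> sets bits 2 6 7 -> bits=111000110111
Op 5: query hen -> checks bit1=1, bit2=1, bit3=0 (has a 0) -> no
Op 6: insert hen -> sets bits 1 2 3 -> bits=111100110111
Op 7: query dog -> checks bit1=1, bit2=1, bit11=1 (all 1) -> maybe
Op 8: query yak -> checks bit6=1, bit8=0, bit9=1 (has a 0) -> no
Op 9: query eel -> checks bit1=1, bit7=1 (all 1) -> maybe
Op 10: query dog -> checks bit1=1, bit2=1, bit11=1 (all 1) -> maybe
Op 11: query dog -> checks bit1=1, bit2=1, bit11=1 (all 1) -> maybe
Query results in order: no no maybe no maybe maybe maybe

Answer: no no maybe no maybe maybe maybe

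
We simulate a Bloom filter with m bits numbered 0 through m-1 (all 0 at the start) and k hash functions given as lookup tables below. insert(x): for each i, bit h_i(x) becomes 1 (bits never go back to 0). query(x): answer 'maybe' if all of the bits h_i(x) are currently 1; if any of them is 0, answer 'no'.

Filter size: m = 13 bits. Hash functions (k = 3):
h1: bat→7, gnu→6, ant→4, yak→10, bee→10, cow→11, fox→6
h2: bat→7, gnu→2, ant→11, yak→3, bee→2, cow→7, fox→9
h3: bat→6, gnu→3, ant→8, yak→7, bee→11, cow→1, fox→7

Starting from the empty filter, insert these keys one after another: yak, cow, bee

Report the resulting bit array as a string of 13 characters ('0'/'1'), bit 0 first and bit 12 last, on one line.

Start: bits=0000000000000
After insert 'yak': sets bits 3 7 10 -> bits=0001000100100
After insert 'cow': sets bits 1 7 11 -> bits=0101000100110
After insert 'bee': sets bits 2 10 11 -> bits=0111000100110

Answer: 0111000100110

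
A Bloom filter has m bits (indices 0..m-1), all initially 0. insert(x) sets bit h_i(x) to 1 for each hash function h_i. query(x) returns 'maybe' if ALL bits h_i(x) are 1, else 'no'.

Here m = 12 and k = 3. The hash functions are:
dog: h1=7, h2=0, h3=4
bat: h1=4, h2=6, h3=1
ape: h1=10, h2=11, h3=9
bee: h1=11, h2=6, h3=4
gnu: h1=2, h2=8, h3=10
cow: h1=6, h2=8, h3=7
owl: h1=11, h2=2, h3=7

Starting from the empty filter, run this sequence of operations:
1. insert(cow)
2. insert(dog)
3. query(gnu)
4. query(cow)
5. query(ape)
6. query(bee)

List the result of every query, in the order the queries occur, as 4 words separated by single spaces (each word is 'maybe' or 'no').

Answer: no maybe no no

Derivation:
Start: bits=000000000000
Op 1: insert cow -> sets bits 6 7 8 -> bits=000000111000
Op 2: insert dog -> sets bits 0 4 7 -> bits=100010111000
Op 3: query gnu -> checks bit2=0, bit8=1, bit10=0 (has a 0) -> no
Op 4: query cow -> checks bit6=1, bit7=1, bit8=1 (all 1) -> maybe
Op 5: query ape -> checks bit9=0, bit10=0, bit11=0 (has a 0) -> no
Op 6: query bee -> checks bit4=1, bit6=1, bit11=0 (has a 0) -> no
Query results in order: no maybe no no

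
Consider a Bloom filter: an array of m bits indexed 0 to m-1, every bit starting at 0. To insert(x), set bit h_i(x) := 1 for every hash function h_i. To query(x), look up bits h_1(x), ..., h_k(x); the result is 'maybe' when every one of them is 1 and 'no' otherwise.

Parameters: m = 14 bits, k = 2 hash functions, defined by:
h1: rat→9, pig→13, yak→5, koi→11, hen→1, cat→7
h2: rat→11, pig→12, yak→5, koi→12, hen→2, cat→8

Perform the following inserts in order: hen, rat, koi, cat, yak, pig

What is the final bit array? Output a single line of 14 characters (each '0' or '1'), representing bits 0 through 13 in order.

Answer: 01100101110111

Derivation:
Start: bits=00000000000000
After insert 'hen': sets bits 1 2 -> bits=01100000000000
After insert 'rat': sets bits 9 11 -> bits=01100000010100
After insert 'koi': sets bits 11 12 -> bits=01100000010110
After insert 'cat': sets bits 7 8 -> bits=01100001110110
After insert 'yak': sets bits 5 -> bits=01100101110110
After insert 'pig': sets bits 12 13 -> bits=01100101110111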